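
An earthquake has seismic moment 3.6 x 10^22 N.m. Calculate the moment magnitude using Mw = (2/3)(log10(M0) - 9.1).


log10(M0) = log10(3.6 x 10^22) = 22.5563
Mw = 2/3 * (22.5563 - 9.1)
= 2/3 * 13.4563
= 8.97

8.97


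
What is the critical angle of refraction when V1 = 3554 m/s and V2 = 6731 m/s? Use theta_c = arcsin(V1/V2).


V1/V2 = 3554/6731 = 0.528005
theta_c = arcsin(0.528005) = 31.8707 degrees

31.8707


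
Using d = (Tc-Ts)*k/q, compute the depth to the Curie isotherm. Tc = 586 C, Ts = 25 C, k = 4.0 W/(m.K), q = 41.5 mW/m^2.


T_Curie - T_surf = 586 - 25 = 561 C
Convert q to W/m^2: 41.5 mW/m^2 = 0.0415 W/m^2
d = 561 * 4.0 / 0.0415 = 54072.29 m

54072.29


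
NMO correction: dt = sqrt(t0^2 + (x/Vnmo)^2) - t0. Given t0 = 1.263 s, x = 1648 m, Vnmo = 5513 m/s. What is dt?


x/Vnmo = 1648/5513 = 0.29893
(x/Vnmo)^2 = 0.089359
t0^2 = 1.595169
sqrt(1.595169 + 0.089359) = 1.297894
dt = 1.297894 - 1.263 = 0.034894

0.034894


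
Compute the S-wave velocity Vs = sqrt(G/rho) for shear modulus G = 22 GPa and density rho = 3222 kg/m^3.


Convert G to Pa: G = 22e9 Pa
Compute G/rho = 22e9 / 3222 = 6828057.1074
Vs = sqrt(6828057.1074) = 2613.06 m/s

2613.06


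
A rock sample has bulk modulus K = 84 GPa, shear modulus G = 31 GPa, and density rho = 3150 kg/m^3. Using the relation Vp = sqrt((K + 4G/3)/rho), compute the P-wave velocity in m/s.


First compute the effective modulus:
K + 4G/3 = 84e9 + 4*31e9/3 = 125333333333.33 Pa
Then divide by density:
125333333333.33 / 3150 = 39788359.7884 Pa/(kg/m^3)
Take the square root:
Vp = sqrt(39788359.7884) = 6307.8 m/s

6307.8


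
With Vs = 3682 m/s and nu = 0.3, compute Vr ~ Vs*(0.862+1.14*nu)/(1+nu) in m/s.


Numerator factor = 0.862 + 1.14*0.3 = 1.204
Denominator = 1 + 0.3 = 1.3
Vr = 3682 * 1.204 / 1.3 = 3410.1 m/s

3410.1


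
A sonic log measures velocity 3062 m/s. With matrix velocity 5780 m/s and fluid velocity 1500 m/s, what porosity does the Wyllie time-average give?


1/V - 1/Vm = 1/3062 - 1/5780 = 0.00015357
1/Vf - 1/Vm = 1/1500 - 1/5780 = 0.00049366
phi = 0.00015357 / 0.00049366 = 0.3111

0.3111


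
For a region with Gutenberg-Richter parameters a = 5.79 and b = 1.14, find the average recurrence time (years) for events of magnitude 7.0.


log10(N) = 5.79 - 1.14*7.0 = -2.19
N = 10^-2.19 = 0.006457
T = 1/N = 1/0.006457 = 154.8817 years

154.8817


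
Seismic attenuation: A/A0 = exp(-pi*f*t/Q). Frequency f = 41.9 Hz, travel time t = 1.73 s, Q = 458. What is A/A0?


pi*f*t/Q = pi*41.9*1.73/458 = 0.497215
A/A0 = exp(-0.497215) = 0.608222

0.608222


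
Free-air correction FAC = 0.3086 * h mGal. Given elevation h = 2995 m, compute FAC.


FAC = 0.3086 * h
= 0.3086 * 2995
= 924.257 mGal

924.257


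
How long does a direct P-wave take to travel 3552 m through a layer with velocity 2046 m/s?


t = x / V
= 3552 / 2046
= 1.7361 s

1.7361


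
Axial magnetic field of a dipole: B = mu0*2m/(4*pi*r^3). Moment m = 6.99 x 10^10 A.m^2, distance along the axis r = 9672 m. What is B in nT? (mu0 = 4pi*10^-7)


m = 6.99 x 10^10 = 69900000000 A.m^2
2m = 139800000000 A.m^2
r^3 = 9672^3 = 904792232448
B = (4pi*10^-7) * 139800000000 / (4*pi * 904792232448) * 1e9
= 175677.861189 / 11369954521934.98 * 1e9
= 15.4511 nT

15.4511


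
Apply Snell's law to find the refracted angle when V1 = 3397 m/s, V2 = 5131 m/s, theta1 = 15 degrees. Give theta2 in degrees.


sin(theta1) = sin(15 deg) = 0.258819
sin(theta2) = V2/V1 * sin(theta1) = 5131/3397 * 0.258819 = 0.390933
theta2 = arcsin(0.390933) = 23.0126 degrees

23.0126


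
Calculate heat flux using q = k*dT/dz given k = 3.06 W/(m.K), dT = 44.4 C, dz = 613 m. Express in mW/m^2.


q = k * dT / dz * 1000
= 3.06 * 44.4 / 613 * 1000
= 0.221638 * 1000
= 221.6378 mW/m^2

221.6378


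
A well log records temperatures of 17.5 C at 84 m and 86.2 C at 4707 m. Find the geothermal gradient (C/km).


dT = 86.2 - 17.5 = 68.7 C
dz = 4707 - 84 = 4623 m
gradient = dT/dz * 1000 = 68.7/4623 * 1000 = 14.8605 C/km

14.8605


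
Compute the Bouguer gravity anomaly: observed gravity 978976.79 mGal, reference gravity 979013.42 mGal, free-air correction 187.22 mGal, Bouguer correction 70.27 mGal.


BA = g_obs - g_ref + FAC - BC
= 978976.79 - 979013.42 + 187.22 - 70.27
= 80.32 mGal

80.32


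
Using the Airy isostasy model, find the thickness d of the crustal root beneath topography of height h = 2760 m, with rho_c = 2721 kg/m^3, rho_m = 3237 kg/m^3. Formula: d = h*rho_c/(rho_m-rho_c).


rho_m - rho_c = 3237 - 2721 = 516
d = 2760 * 2721 / 516
= 7509960 / 516
= 14554.19 m

14554.19


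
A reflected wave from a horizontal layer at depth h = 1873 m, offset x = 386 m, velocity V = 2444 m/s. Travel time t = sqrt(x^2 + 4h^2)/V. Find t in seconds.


x^2 + 4h^2 = 386^2 + 4*1873^2 = 148996 + 14032516 = 14181512
sqrt(14181512) = 3765.8348
t = 3765.8348 / 2444 = 1.5408 s

1.5408


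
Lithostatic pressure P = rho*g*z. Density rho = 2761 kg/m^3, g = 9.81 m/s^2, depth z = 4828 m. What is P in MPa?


P = rho * g * z / 1e6
= 2761 * 9.81 * 4828 / 1e6
= 130768359.48 / 1e6
= 130.7684 MPa

130.7684


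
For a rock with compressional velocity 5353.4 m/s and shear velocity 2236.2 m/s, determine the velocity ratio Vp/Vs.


Vp/Vs = 5353.4 / 2236.2
= 2.394

2.394


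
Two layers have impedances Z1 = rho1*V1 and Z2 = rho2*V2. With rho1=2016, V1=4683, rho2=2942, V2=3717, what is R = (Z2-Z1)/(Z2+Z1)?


Z1 = 2016 * 4683 = 9440928
Z2 = 2942 * 3717 = 10935414
R = (10935414 - 9440928) / (10935414 + 9440928) = 1494486 / 20376342 = 0.0733

0.0733


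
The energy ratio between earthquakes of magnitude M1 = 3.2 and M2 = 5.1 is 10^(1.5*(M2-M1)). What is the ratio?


M2 - M1 = 5.1 - 3.2 = 1.9
1.5 * 1.9 = 2.85
ratio = 10^2.85 = 707.95

707.95


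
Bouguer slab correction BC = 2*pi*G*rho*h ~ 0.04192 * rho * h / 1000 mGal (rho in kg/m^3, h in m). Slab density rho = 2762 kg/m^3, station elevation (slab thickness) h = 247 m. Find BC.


BC = 0.04192 * rho * h / 1000
= 0.04192 * 2762 * 247 / 1000
= 28.5984 mGal

28.5984


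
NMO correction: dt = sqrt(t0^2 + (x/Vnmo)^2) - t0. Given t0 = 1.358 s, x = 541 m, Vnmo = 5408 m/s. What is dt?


x/Vnmo = 541/5408 = 0.100037
(x/Vnmo)^2 = 0.010007
t0^2 = 1.844164
sqrt(1.844164 + 0.010007) = 1.36168
dt = 1.36168 - 1.358 = 0.00368

0.00368


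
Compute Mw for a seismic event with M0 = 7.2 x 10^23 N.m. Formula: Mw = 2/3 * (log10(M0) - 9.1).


log10(M0) = log10(7.2 x 10^23) = 23.8573
Mw = 2/3 * (23.8573 - 9.1)
= 2/3 * 14.7573
= 9.84

9.84


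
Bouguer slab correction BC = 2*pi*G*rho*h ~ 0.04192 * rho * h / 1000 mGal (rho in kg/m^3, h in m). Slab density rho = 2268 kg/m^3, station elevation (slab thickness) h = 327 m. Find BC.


BC = 0.04192 * rho * h / 1000
= 0.04192 * 2268 * 327 / 1000
= 31.0894 mGal

31.0894


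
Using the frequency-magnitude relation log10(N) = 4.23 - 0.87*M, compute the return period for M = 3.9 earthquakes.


log10(N) = 4.23 - 0.87*3.9 = 0.837
N = 10^0.837 = 6.870684
T = 1/N = 1/6.870684 = 0.1455 years

0.1455


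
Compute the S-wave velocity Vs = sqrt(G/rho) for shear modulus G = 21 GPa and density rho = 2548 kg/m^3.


Convert G to Pa: G = 21e9 Pa
Compute G/rho = 21e9 / 2548 = 8241758.2418
Vs = sqrt(8241758.2418) = 2870.85 m/s

2870.85


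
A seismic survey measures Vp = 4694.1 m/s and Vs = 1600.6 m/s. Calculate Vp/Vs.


Vp/Vs = 4694.1 / 1600.6
= 2.9327

2.9327


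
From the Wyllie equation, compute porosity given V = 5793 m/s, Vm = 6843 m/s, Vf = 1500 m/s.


1/V - 1/Vm = 1/5793 - 1/6843 = 2.649e-05
1/Vf - 1/Vm = 1/1500 - 1/6843 = 0.00052053
phi = 2.649e-05 / 0.00052053 = 0.0509

0.0509


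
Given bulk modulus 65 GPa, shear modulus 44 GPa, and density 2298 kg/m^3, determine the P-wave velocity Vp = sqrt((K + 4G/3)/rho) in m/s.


First compute the effective modulus:
K + 4G/3 = 65e9 + 4*44e9/3 = 123666666666.67 Pa
Then divide by density:
123666666666.67 / 2298 = 53814911.5173 Pa/(kg/m^3)
Take the square root:
Vp = sqrt(53814911.5173) = 7335.86 m/s

7335.86


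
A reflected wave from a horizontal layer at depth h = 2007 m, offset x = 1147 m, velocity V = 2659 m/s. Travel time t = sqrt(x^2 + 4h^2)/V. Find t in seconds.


x^2 + 4h^2 = 1147^2 + 4*2007^2 = 1315609 + 16112196 = 17427805
sqrt(17427805) = 4174.6623
t = 4174.6623 / 2659 = 1.57 s

1.57


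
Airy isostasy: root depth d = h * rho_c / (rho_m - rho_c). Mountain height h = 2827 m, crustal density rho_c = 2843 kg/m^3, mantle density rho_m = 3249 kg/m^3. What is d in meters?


rho_m - rho_c = 3249 - 2843 = 406
d = 2827 * 2843 / 406
= 8037161 / 406
= 19795.96 m

19795.96


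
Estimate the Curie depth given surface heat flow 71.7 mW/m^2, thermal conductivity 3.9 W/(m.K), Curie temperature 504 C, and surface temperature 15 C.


T_Curie - T_surf = 504 - 15 = 489 C
Convert q to W/m^2: 71.7 mW/m^2 = 0.0717 W/m^2
d = 489 * 3.9 / 0.0717 = 26598.33 m

26598.33


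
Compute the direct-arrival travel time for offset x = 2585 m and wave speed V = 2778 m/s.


t = x / V
= 2585 / 2778
= 0.9305 s

0.9305


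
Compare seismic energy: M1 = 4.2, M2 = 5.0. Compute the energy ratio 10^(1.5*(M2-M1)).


M2 - M1 = 5.0 - 4.2 = 0.8
1.5 * 0.8 = 1.2
ratio = 10^1.2 = 15.85

15.85


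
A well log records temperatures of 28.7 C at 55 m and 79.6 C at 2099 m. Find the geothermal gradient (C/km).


dT = 79.6 - 28.7 = 50.9 C
dz = 2099 - 55 = 2044 m
gradient = dT/dz * 1000 = 50.9/2044 * 1000 = 24.9022 C/km

24.9022


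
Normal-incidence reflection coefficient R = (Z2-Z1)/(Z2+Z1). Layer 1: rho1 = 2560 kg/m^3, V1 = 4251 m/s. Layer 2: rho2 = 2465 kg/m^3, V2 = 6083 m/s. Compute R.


Z1 = 2560 * 4251 = 10882560
Z2 = 2465 * 6083 = 14994595
R = (14994595 - 10882560) / (14994595 + 10882560) = 4112035 / 25877155 = 0.1589

0.1589


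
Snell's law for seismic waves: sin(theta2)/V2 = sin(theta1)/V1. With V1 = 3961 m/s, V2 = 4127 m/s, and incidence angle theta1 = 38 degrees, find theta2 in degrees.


sin(theta1) = sin(38 deg) = 0.615661
sin(theta2) = V2/V1 * sin(theta1) = 4127/3961 * 0.615661 = 0.641463
theta2 = arcsin(0.641463) = 39.901 degrees

39.901


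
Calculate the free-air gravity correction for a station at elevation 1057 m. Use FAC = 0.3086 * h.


FAC = 0.3086 * h
= 0.3086 * 1057
= 326.1902 mGal

326.1902


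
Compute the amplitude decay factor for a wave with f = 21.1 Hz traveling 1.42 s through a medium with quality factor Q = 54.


pi*f*t/Q = pi*21.1*1.42/54 = 1.743119
A/A0 = exp(-1.743119) = 0.174974

0.174974


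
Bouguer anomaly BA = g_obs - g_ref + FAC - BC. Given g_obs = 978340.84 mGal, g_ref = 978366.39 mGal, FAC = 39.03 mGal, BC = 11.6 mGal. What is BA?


BA = g_obs - g_ref + FAC - BC
= 978340.84 - 978366.39 + 39.03 - 11.6
= 1.88 mGal

1.88


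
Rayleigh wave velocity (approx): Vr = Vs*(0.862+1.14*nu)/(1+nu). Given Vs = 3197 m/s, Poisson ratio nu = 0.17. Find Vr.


Numerator factor = 0.862 + 1.14*0.17 = 1.0558
Denominator = 1 + 0.17 = 1.17
Vr = 3197 * 1.0558 / 1.17 = 2884.95 m/s

2884.95


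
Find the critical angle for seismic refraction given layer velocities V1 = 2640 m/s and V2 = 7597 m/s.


V1/V2 = 2640/7597 = 0.347506
theta_c = arcsin(0.347506) = 20.3348 degrees

20.3348


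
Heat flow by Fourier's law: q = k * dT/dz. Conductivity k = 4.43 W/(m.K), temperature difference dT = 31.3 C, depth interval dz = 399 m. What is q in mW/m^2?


q = k * dT / dz * 1000
= 4.43 * 31.3 / 399 * 1000
= 0.347516 * 1000
= 347.5163 mW/m^2

347.5163


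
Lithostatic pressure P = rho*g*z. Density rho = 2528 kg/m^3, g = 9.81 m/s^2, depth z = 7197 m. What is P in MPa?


P = rho * g * z / 1e6
= 2528 * 9.81 * 7197 / 1e6
= 178483296.96 / 1e6
= 178.4833 MPa

178.4833


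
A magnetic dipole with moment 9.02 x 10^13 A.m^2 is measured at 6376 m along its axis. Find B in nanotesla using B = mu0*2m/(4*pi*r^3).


m = 9.02 x 10^13 = 90200000000000 A.m^2
2m = 180400000000000 A.m^2
r^3 = 6376^3 = 259205925376
B = (4pi*10^-7) * 180400000000000 / (4*pi * 259205925376) * 1e9
= 226697325.883039 / 3257277723712.74 * 1e9
= 69597.1744 nT

69597.1744


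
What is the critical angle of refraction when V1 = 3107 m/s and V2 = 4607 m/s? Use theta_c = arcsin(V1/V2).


V1/V2 = 3107/4607 = 0.674409
theta_c = arcsin(0.674409) = 42.4082 degrees

42.4082


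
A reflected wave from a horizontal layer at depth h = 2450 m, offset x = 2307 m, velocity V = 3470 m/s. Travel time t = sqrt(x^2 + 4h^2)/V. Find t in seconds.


x^2 + 4h^2 = 2307^2 + 4*2450^2 = 5322249 + 24010000 = 29332249
sqrt(29332249) = 5415.9255
t = 5415.9255 / 3470 = 1.5608 s

1.5608


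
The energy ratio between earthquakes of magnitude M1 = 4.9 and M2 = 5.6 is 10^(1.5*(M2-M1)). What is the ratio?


M2 - M1 = 5.6 - 4.9 = 0.7
1.5 * 0.7 = 1.05
ratio = 10^1.05 = 11.22

11.22


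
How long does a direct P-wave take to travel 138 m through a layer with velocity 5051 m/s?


t = x / V
= 138 / 5051
= 0.0273 s

0.0273


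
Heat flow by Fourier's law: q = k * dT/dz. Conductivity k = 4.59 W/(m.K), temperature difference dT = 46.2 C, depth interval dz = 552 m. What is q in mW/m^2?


q = k * dT / dz * 1000
= 4.59 * 46.2 / 552 * 1000
= 0.384163 * 1000
= 384.163 mW/m^2

384.163


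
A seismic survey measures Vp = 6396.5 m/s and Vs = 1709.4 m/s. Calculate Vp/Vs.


Vp/Vs = 6396.5 / 1709.4
= 3.742

3.742


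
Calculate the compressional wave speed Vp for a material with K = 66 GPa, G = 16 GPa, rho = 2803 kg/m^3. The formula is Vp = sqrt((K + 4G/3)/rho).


First compute the effective modulus:
K + 4G/3 = 66e9 + 4*16e9/3 = 87333333333.33 Pa
Then divide by density:
87333333333.33 / 2803 = 31157093.5902 Pa/(kg/m^3)
Take the square root:
Vp = sqrt(31157093.5902) = 5581.85 m/s

5581.85


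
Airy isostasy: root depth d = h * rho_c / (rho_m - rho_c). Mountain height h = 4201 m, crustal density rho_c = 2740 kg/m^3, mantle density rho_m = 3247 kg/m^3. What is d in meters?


rho_m - rho_c = 3247 - 2740 = 507
d = 4201 * 2740 / 507
= 11510740 / 507
= 22703.63 m

22703.63


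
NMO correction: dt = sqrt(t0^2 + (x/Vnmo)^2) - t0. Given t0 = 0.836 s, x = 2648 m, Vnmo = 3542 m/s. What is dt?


x/Vnmo = 2648/3542 = 0.7476
(x/Vnmo)^2 = 0.558906
t0^2 = 0.698896
sqrt(0.698896 + 0.558906) = 1.121518
dt = 1.121518 - 0.836 = 0.285518

0.285518


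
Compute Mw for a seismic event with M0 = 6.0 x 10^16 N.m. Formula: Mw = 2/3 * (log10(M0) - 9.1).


log10(M0) = log10(6.0 x 10^16) = 16.7782
Mw = 2/3 * (16.7782 - 9.1)
= 2/3 * 7.6782
= 5.12

5.12


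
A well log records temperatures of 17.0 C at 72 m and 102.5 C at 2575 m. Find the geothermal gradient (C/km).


dT = 102.5 - 17.0 = 85.5 C
dz = 2575 - 72 = 2503 m
gradient = dT/dz * 1000 = 85.5/2503 * 1000 = 34.159 C/km

34.159


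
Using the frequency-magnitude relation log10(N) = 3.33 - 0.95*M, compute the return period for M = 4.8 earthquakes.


log10(N) = 3.33 - 0.95*4.8 = -1.23
N = 10^-1.23 = 0.058884
T = 1/N = 1/0.058884 = 16.9824 years

16.9824


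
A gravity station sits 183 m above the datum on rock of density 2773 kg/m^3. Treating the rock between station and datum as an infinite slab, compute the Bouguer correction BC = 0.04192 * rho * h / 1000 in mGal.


BC = 0.04192 * rho * h / 1000
= 0.04192 * 2773 * 183 / 1000
= 21.2727 mGal

21.2727


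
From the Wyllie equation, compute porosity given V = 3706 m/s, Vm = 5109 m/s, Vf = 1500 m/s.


1/V - 1/Vm = 1/3706 - 1/5109 = 7.41e-05
1/Vf - 1/Vm = 1/1500 - 1/5109 = 0.00047093
phi = 7.41e-05 / 0.00047093 = 0.1573

0.1573


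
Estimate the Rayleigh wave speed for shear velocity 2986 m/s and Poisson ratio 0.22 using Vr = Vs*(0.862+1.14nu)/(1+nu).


Numerator factor = 0.862 + 1.14*0.22 = 1.1128
Denominator = 1 + 0.22 = 1.22
Vr = 2986 * 1.1128 / 1.22 = 2723.62 m/s

2723.62


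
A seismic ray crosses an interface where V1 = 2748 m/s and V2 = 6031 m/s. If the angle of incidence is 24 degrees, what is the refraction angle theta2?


sin(theta1) = sin(24 deg) = 0.406737
sin(theta2) = V2/V1 * sin(theta1) = 6031/2748 * 0.406737 = 0.89266
theta2 = arcsin(0.89266) = 63.2094 degrees

63.2094


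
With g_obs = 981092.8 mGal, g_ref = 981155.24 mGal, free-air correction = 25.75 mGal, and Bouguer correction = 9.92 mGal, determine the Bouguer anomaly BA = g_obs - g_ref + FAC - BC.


BA = g_obs - g_ref + FAC - BC
= 981092.8 - 981155.24 + 25.75 - 9.92
= -46.61 mGal

-46.61


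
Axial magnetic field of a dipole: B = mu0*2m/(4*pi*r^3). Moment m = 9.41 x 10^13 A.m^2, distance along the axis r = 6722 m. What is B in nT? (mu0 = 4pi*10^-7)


m = 9.41 x 10^13 = 94100000000000 A.m^2
2m = 188200000000000 A.m^2
r^3 = 6722^3 = 303735479048
B = (4pi*10^-7) * 188200000000000 / (4*pi * 303735479048) * 1e9
= 236499094.96224 / 3816852598447.09 * 1e9
= 61961.8099 nT

61961.8099


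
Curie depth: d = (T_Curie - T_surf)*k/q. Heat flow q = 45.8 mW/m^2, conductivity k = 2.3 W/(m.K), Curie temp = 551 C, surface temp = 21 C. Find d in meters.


T_Curie - T_surf = 551 - 21 = 530 C
Convert q to W/m^2: 45.8 mW/m^2 = 0.0458 W/m^2
d = 530 * 2.3 / 0.0458 = 26615.72 m

26615.72


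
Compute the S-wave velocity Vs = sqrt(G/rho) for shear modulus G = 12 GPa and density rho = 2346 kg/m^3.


Convert G to Pa: G = 12e9 Pa
Compute G/rho = 12e9 / 2346 = 5115089.5141
Vs = sqrt(5115089.5141) = 2261.66 m/s

2261.66


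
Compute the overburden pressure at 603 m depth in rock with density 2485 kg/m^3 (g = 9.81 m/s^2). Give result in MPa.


P = rho * g * z / 1e6
= 2485 * 9.81 * 603 / 1e6
= 14699843.55 / 1e6
= 14.6998 MPa

14.6998


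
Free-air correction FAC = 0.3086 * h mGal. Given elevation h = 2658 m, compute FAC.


FAC = 0.3086 * h
= 0.3086 * 2658
= 820.2588 mGal

820.2588


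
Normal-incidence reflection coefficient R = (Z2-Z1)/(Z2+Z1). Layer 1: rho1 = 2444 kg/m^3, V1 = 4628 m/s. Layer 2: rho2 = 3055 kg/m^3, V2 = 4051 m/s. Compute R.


Z1 = 2444 * 4628 = 11310832
Z2 = 3055 * 4051 = 12375805
R = (12375805 - 11310832) / (12375805 + 11310832) = 1064973 / 23686637 = 0.045

0.045


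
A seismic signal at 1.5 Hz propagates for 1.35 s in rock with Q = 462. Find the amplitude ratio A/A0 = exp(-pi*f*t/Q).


pi*f*t/Q = pi*1.5*1.35/462 = 0.01377
A/A0 = exp(-0.01377) = 0.986324

0.986324


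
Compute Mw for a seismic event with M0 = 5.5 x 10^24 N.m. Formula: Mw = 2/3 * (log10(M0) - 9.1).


log10(M0) = log10(5.5 x 10^24) = 24.7404
Mw = 2/3 * (24.7404 - 9.1)
= 2/3 * 15.6404
= 10.43

10.43


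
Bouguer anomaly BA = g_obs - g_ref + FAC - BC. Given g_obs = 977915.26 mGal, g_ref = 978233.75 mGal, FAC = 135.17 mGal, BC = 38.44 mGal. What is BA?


BA = g_obs - g_ref + FAC - BC
= 977915.26 - 978233.75 + 135.17 - 38.44
= -221.76 mGal

-221.76


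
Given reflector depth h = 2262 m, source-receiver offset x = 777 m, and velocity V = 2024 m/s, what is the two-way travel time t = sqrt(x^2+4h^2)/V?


x^2 + 4h^2 = 777^2 + 4*2262^2 = 603729 + 20466576 = 21070305
sqrt(21070305) = 4590.2402
t = 4590.2402 / 2024 = 2.2679 s

2.2679


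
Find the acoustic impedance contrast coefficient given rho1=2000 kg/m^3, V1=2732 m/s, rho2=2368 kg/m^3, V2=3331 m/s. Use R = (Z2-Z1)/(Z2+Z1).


Z1 = 2000 * 2732 = 5464000
Z2 = 2368 * 3331 = 7887808
R = (7887808 - 5464000) / (7887808 + 5464000) = 2423808 / 13351808 = 0.1815

0.1815


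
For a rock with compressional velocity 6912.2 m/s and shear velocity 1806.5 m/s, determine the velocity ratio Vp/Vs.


Vp/Vs = 6912.2 / 1806.5
= 3.8263

3.8263


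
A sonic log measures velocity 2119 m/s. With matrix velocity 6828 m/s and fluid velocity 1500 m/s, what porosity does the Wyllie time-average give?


1/V - 1/Vm = 1/2119 - 1/6828 = 0.00032546
1/Vf - 1/Vm = 1/1500 - 1/6828 = 0.00052021
phi = 0.00032546 / 0.00052021 = 0.6256

0.6256


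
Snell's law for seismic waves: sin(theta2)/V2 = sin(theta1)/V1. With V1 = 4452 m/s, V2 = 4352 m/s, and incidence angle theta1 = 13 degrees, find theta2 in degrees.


sin(theta1) = sin(13 deg) = 0.224951
sin(theta2) = V2/V1 * sin(theta1) = 4352/4452 * 0.224951 = 0.219898
theta2 = arcsin(0.219898) = 12.7031 degrees

12.7031


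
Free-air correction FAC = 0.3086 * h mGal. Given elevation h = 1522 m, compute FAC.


FAC = 0.3086 * h
= 0.3086 * 1522
= 469.6892 mGal

469.6892


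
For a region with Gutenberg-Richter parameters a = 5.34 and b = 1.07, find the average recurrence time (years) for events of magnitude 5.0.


log10(N) = 5.34 - 1.07*5.0 = -0.01
N = 10^-0.01 = 0.977237
T = 1/N = 1/0.977237 = 1.0233 years

1.0233


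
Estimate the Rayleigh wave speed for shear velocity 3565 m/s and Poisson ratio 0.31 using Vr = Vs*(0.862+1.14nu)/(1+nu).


Numerator factor = 0.862 + 1.14*0.31 = 1.2154
Denominator = 1 + 0.31 = 1.31
Vr = 3565 * 1.2154 / 1.31 = 3307.56 m/s

3307.56


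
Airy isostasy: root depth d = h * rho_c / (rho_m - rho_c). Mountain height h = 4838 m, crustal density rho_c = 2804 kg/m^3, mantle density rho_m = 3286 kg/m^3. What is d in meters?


rho_m - rho_c = 3286 - 2804 = 482
d = 4838 * 2804 / 482
= 13565752 / 482
= 28144.71 m

28144.71


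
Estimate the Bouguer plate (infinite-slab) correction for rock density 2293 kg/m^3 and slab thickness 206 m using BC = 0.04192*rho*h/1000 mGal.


BC = 0.04192 * rho * h / 1000
= 0.04192 * 2293 * 206 / 1000
= 19.8012 mGal

19.8012


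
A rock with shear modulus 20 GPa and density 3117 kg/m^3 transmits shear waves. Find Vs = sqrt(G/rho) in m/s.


Convert G to Pa: G = 20e9 Pa
Compute G/rho = 20e9 / 3117 = 6416426.0507
Vs = sqrt(6416426.0507) = 2533.07 m/s

2533.07


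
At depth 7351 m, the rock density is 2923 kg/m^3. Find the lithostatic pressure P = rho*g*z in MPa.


P = rho * g * z / 1e6
= 2923 * 9.81 * 7351 / 1e6
= 210787205.13 / 1e6
= 210.7872 MPa

210.7872


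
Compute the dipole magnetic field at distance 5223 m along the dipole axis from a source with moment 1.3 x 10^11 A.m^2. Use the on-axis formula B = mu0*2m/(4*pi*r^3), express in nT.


m = 1.3 x 10^11 = 130000000000 A.m^2
2m = 260000000000 A.m^2
r^3 = 5223^3 = 142482024567
B = (4pi*10^-7) * 260000000000 / (4*pi * 142482024567) * 1e9
= 326725.635973 / 1790481926593.15 * 1e9
= 182.4792 nT

182.4792


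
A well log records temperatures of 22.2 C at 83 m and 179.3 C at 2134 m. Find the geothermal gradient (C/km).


dT = 179.3 - 22.2 = 157.1 C
dz = 2134 - 83 = 2051 m
gradient = dT/dz * 1000 = 157.1/2051 * 1000 = 76.5968 C/km

76.5968


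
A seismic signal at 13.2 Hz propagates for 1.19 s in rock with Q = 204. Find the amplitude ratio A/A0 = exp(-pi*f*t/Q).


pi*f*t/Q = pi*13.2*1.19/204 = 0.241903
A/A0 = exp(-0.241903) = 0.785133

0.785133


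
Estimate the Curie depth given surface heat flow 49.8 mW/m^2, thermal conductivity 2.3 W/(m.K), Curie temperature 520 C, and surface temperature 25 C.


T_Curie - T_surf = 520 - 25 = 495 C
Convert q to W/m^2: 49.8 mW/m^2 = 0.0498 W/m^2
d = 495 * 2.3 / 0.0498 = 22861.45 m

22861.45


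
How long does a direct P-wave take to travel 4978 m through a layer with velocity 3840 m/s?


t = x / V
= 4978 / 3840
= 1.2964 s

1.2964


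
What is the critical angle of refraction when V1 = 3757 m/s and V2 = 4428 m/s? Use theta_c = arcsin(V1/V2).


V1/V2 = 3757/4428 = 0.848464
theta_c = arcsin(0.848464) = 58.045 degrees

58.045


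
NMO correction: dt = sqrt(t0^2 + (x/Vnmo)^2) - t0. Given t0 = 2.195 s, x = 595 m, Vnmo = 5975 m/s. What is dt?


x/Vnmo = 595/5975 = 0.099582
(x/Vnmo)^2 = 0.009916
t0^2 = 4.818025
sqrt(4.818025 + 0.009916) = 2.197258
dt = 2.197258 - 2.195 = 0.002258

0.002258


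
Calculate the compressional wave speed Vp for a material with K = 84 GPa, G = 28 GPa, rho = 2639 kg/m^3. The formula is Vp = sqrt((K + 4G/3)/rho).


First compute the effective modulus:
K + 4G/3 = 84e9 + 4*28e9/3 = 121333333333.33 Pa
Then divide by density:
121333333333.33 / 2639 = 45977011.4943 Pa/(kg/m^3)
Take the square root:
Vp = sqrt(45977011.4943) = 6780.64 m/s

6780.64


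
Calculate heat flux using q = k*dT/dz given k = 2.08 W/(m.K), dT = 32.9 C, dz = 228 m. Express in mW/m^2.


q = k * dT / dz * 1000
= 2.08 * 32.9 / 228 * 1000
= 0.30014 * 1000
= 300.1404 mW/m^2

300.1404


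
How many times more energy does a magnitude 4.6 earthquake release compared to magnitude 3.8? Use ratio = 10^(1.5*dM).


M2 - M1 = 4.6 - 3.8 = 0.8
1.5 * 0.8 = 1.2
ratio = 10^1.2 = 15.85

15.85


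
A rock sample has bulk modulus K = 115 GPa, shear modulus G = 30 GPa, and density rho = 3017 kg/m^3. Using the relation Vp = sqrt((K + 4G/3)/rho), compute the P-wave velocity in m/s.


First compute the effective modulus:
K + 4G/3 = 115e9 + 4*30e9/3 = 155000000000.0 Pa
Then divide by density:
155000000000.0 / 3017 = 51375538.6145 Pa/(kg/m^3)
Take the square root:
Vp = sqrt(51375538.6145) = 7167.67 m/s

7167.67


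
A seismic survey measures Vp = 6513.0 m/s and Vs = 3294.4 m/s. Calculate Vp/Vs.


Vp/Vs = 6513.0 / 3294.4
= 1.977

1.977


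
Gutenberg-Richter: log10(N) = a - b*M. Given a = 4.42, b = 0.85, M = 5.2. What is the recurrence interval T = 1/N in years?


log10(N) = 4.42 - 0.85*5.2 = 0.0
N = 10^0.0 = 1.0
T = 1/N = 1/1.0 = 1.0 years

1.0


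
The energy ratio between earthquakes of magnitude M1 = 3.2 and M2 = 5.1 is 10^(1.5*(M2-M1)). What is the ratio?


M2 - M1 = 5.1 - 3.2 = 1.9
1.5 * 1.9 = 2.85
ratio = 10^2.85 = 707.95

707.95


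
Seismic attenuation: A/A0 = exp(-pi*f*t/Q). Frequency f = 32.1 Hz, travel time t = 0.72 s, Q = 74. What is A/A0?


pi*f*t/Q = pi*32.1*0.72/74 = 0.981196
A/A0 = exp(-0.981196) = 0.374863

0.374863


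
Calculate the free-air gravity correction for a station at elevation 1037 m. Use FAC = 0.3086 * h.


FAC = 0.3086 * h
= 0.3086 * 1037
= 320.0182 mGal

320.0182


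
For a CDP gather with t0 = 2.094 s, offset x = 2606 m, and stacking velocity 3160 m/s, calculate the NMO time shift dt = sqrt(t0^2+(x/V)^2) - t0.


x/Vnmo = 2606/3160 = 0.824684
(x/Vnmo)^2 = 0.680103
t0^2 = 4.384836
sqrt(4.384836 + 0.680103) = 2.250542
dt = 2.250542 - 2.094 = 0.156542

0.156542


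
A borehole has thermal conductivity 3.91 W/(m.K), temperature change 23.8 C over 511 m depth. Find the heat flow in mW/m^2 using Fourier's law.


q = k * dT / dz * 1000
= 3.91 * 23.8 / 511 * 1000
= 0.18211 * 1000
= 182.1096 mW/m^2

182.1096


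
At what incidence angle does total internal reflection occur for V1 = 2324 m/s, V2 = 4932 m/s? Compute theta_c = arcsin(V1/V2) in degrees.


V1/V2 = 2324/4932 = 0.471208
theta_c = arcsin(0.471208) = 28.1128 degrees

28.1128


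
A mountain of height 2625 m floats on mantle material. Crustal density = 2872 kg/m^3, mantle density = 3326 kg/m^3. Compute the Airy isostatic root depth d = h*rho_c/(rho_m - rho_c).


rho_m - rho_c = 3326 - 2872 = 454
d = 2625 * 2872 / 454
= 7539000 / 454
= 16605.73 m

16605.73


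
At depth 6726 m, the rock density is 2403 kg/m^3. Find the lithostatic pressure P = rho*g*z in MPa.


P = rho * g * z / 1e6
= 2403 * 9.81 * 6726 / 1e6
= 158554890.18 / 1e6
= 158.5549 MPa

158.5549


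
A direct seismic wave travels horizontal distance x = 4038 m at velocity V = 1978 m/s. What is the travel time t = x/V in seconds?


t = x / V
= 4038 / 1978
= 2.0415 s

2.0415


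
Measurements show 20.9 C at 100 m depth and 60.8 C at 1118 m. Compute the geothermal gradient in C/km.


dT = 60.8 - 20.9 = 39.9 C
dz = 1118 - 100 = 1018 m
gradient = dT/dz * 1000 = 39.9/1018 * 1000 = 39.1945 C/km

39.1945


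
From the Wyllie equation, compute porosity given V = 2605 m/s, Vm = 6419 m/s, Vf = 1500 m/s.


1/V - 1/Vm = 1/2605 - 1/6419 = 0.00022809
1/Vf - 1/Vm = 1/1500 - 1/6419 = 0.00051088
phi = 0.00022809 / 0.00051088 = 0.4465

0.4465


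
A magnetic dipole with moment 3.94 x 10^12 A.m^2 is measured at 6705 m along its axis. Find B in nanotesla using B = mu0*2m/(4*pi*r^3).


m = 3.94 x 10^12 = 3940000000000 A.m^2
2m = 7880000000000 A.m^2
r^3 = 6705^3 = 301436852625
B = (4pi*10^-7) * 7880000000000 / (4*pi * 301436852625) * 1e9
= 9902300.044115 / 3787967206911.72 * 1e9
= 2614.1462 nT

2614.1462


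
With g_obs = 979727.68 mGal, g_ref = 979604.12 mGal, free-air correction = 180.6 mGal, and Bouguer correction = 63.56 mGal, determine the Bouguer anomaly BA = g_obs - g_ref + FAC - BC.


BA = g_obs - g_ref + FAC - BC
= 979727.68 - 979604.12 + 180.6 - 63.56
= 240.6 mGal

240.6


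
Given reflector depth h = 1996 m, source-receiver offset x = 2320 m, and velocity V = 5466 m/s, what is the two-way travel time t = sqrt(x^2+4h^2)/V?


x^2 + 4h^2 = 2320^2 + 4*1996^2 = 5382400 + 15936064 = 21318464
sqrt(21318464) = 4617.1922
t = 4617.1922 / 5466 = 0.8447 s

0.8447


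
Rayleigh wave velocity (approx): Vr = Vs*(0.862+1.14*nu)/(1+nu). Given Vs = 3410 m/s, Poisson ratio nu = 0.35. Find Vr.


Numerator factor = 0.862 + 1.14*0.35 = 1.261
Denominator = 1 + 0.35 = 1.35
Vr = 3410 * 1.261 / 1.35 = 3185.19 m/s

3185.19


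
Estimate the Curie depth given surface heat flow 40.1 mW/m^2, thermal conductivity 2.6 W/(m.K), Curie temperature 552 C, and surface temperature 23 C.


T_Curie - T_surf = 552 - 23 = 529 C
Convert q to W/m^2: 40.1 mW/m^2 = 0.0401 W/m^2
d = 529 * 2.6 / 0.0401 = 34299.25 m

34299.25


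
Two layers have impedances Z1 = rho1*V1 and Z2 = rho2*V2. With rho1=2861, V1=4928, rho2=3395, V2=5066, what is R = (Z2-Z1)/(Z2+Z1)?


Z1 = 2861 * 4928 = 14099008
Z2 = 3395 * 5066 = 17199070
R = (17199070 - 14099008) / (17199070 + 14099008) = 3100062 / 31298078 = 0.099

0.099


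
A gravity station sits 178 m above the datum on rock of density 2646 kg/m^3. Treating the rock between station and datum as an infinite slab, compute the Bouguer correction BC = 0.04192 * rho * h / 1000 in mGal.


BC = 0.04192 * rho * h / 1000
= 0.04192 * 2646 * 178 / 1000
= 19.7438 mGal

19.7438


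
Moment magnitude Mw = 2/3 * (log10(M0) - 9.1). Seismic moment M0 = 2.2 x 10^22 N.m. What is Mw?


log10(M0) = log10(2.2 x 10^22) = 22.3424
Mw = 2/3 * (22.3424 - 9.1)
= 2/3 * 13.2424
= 8.83

8.83


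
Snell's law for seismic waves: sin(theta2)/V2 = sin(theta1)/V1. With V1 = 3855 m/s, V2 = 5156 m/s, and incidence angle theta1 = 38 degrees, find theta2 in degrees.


sin(theta1) = sin(38 deg) = 0.615661
sin(theta2) = V2/V1 * sin(theta1) = 5156/3855 * 0.615661 = 0.823437
theta2 = arcsin(0.823437) = 55.4304 degrees

55.4304


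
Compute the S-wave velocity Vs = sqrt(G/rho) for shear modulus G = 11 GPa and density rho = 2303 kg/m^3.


Convert G to Pa: G = 11e9 Pa
Compute G/rho = 11e9 / 2303 = 4776378.6366
Vs = sqrt(4776378.6366) = 2185.49 m/s

2185.49


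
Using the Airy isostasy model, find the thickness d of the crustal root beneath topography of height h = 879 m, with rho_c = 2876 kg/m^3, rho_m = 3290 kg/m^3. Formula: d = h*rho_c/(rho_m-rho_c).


rho_m - rho_c = 3290 - 2876 = 414
d = 879 * 2876 / 414
= 2528004 / 414
= 6106.29 m

6106.29


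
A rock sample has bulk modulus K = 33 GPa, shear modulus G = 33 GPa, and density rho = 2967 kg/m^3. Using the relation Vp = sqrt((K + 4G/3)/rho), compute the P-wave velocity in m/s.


First compute the effective modulus:
K + 4G/3 = 33e9 + 4*33e9/3 = 77000000000.0 Pa
Then divide by density:
77000000000.0 / 2967 = 25952140.209 Pa/(kg/m^3)
Take the square root:
Vp = sqrt(25952140.209) = 5094.32 m/s

5094.32


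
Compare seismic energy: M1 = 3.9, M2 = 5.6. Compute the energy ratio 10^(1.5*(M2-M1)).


M2 - M1 = 5.6 - 3.9 = 1.7
1.5 * 1.7 = 2.55
ratio = 10^2.55 = 354.81

354.81


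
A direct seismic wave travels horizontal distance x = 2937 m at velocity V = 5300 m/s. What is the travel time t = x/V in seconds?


t = x / V
= 2937 / 5300
= 0.5542 s

0.5542


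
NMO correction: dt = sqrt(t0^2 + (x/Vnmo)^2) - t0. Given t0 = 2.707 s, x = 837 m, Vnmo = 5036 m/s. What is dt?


x/Vnmo = 837/5036 = 0.166203
(x/Vnmo)^2 = 0.027624
t0^2 = 7.327849
sqrt(7.327849 + 0.027624) = 2.712097
dt = 2.712097 - 2.707 = 0.005097

0.005097


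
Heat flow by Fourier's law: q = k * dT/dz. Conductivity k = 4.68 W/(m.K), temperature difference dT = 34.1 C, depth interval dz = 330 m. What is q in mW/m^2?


q = k * dT / dz * 1000
= 4.68 * 34.1 / 330 * 1000
= 0.4836 * 1000
= 483.6 mW/m^2

483.6


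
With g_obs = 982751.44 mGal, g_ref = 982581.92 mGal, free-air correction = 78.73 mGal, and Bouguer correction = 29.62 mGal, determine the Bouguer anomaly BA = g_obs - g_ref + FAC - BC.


BA = g_obs - g_ref + FAC - BC
= 982751.44 - 982581.92 + 78.73 - 29.62
= 218.63 mGal

218.63


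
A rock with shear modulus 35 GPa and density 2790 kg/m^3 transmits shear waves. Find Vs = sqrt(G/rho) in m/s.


Convert G to Pa: G = 35e9 Pa
Compute G/rho = 35e9 / 2790 = 12544802.8674
Vs = sqrt(12544802.8674) = 3541.86 m/s

3541.86


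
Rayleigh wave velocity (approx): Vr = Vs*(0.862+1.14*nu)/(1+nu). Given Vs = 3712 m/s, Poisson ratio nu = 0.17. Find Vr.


Numerator factor = 0.862 + 1.14*0.17 = 1.0558
Denominator = 1 + 0.17 = 1.17
Vr = 3712 * 1.0558 / 1.17 = 3349.68 m/s

3349.68


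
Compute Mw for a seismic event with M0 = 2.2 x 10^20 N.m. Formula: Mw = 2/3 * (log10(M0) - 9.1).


log10(M0) = log10(2.2 x 10^20) = 20.3424
Mw = 2/3 * (20.3424 - 9.1)
= 2/3 * 11.2424
= 7.49

7.49


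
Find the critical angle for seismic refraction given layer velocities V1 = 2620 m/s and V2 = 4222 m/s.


V1/V2 = 2620/4222 = 0.620559
theta_c = arcsin(0.620559) = 38.357 degrees

38.357


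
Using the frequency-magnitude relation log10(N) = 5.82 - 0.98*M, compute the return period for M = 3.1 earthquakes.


log10(N) = 5.82 - 0.98*3.1 = 2.782
N = 10^2.782 = 605.340875
T = 1/N = 1/605.340875 = 0.0017 years

0.0017


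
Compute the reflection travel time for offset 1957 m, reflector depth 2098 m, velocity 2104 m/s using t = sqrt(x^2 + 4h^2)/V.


x^2 + 4h^2 = 1957^2 + 4*2098^2 = 3829849 + 17606416 = 21436265
sqrt(21436265) = 4629.9314
t = 4629.9314 / 2104 = 2.2005 s

2.2005


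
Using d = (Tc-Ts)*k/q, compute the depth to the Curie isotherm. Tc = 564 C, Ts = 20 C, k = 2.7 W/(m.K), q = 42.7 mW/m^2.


T_Curie - T_surf = 564 - 20 = 544 C
Convert q to W/m^2: 42.7 mW/m^2 = 0.0427 W/m^2
d = 544 * 2.7 / 0.0427 = 34398.13 m

34398.13


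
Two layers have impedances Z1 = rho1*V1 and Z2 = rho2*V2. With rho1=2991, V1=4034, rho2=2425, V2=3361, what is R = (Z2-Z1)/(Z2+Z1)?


Z1 = 2991 * 4034 = 12065694
Z2 = 2425 * 3361 = 8150425
R = (8150425 - 12065694) / (8150425 + 12065694) = -3915269 / 20216119 = -0.1937

-0.1937


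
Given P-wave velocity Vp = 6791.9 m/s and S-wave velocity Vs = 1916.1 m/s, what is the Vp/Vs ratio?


Vp/Vs = 6791.9 / 1916.1
= 3.5446

3.5446


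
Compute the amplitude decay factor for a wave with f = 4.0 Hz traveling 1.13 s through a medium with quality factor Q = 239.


pi*f*t/Q = pi*4.0*1.13/239 = 0.059414
A/A0 = exp(-0.059414) = 0.942316

0.942316


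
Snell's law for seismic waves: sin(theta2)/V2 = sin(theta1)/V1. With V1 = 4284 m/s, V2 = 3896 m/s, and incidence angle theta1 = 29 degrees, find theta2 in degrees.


sin(theta1) = sin(29 deg) = 0.48481
sin(theta2) = V2/V1 * sin(theta1) = 3896/4284 * 0.48481 = 0.440901
theta2 = arcsin(0.440901) = 26.1614 degrees

26.1614


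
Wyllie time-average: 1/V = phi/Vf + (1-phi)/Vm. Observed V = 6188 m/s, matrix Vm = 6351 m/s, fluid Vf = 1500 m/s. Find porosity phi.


1/V - 1/Vm = 1/6188 - 1/6351 = 4.15e-06
1/Vf - 1/Vm = 1/1500 - 1/6351 = 0.00050921
phi = 4.15e-06 / 0.00050921 = 0.0081

0.0081


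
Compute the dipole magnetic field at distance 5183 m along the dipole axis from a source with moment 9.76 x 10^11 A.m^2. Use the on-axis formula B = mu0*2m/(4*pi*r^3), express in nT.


m = 9.76 x 10^11 = 976000000000 A.m^2
2m = 1952000000000 A.m^2
r^3 = 5183^3 = 139233463487
B = (4pi*10^-7) * 1952000000000 / (4*pi * 139233463487) * 1e9
= 2452955.543923 / 1749659304098.49 * 1e9
= 1401.9618 nT

1401.9618


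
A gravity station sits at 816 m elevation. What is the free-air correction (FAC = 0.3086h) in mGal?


FAC = 0.3086 * h
= 0.3086 * 816
= 251.8176 mGal

251.8176


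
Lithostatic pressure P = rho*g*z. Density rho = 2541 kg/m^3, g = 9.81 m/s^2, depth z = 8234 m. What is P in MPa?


P = rho * g * z / 1e6
= 2541 * 9.81 * 8234 / 1e6
= 205250647.14 / 1e6
= 205.2506 MPa

205.2506


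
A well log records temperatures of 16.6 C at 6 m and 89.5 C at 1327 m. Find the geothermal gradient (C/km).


dT = 89.5 - 16.6 = 72.9 C
dz = 1327 - 6 = 1321 m
gradient = dT/dz * 1000 = 72.9/1321 * 1000 = 55.1855 C/km

55.1855


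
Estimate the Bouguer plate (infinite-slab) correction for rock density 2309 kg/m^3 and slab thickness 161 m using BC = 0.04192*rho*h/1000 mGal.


BC = 0.04192 * rho * h / 1000
= 0.04192 * 2309 * 161 / 1000
= 15.5837 mGal

15.5837


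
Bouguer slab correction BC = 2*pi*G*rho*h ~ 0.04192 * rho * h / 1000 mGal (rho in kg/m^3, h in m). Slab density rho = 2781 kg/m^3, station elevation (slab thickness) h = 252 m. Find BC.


BC = 0.04192 * rho * h / 1000
= 0.04192 * 2781 * 252 / 1000
= 29.378 mGal

29.378


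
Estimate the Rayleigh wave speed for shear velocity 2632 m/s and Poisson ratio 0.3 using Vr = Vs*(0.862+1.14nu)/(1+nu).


Numerator factor = 0.862 + 1.14*0.3 = 1.204
Denominator = 1 + 0.3 = 1.3
Vr = 2632 * 1.204 / 1.3 = 2437.64 m/s

2437.64


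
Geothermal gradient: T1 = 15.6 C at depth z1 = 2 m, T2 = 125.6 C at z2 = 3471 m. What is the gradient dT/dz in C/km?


dT = 125.6 - 15.6 = 110.0 C
dz = 3471 - 2 = 3469 m
gradient = dT/dz * 1000 = 110.0/3469 * 1000 = 31.7094 C/km

31.7094


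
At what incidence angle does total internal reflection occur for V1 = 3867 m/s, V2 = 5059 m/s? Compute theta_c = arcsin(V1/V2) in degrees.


V1/V2 = 3867/5059 = 0.76438
theta_c = arcsin(0.76438) = 49.8519 degrees

49.8519


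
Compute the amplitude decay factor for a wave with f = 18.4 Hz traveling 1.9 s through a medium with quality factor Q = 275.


pi*f*t/Q = pi*18.4*1.9/275 = 0.399382
A/A0 = exp(-0.399382) = 0.670734

0.670734


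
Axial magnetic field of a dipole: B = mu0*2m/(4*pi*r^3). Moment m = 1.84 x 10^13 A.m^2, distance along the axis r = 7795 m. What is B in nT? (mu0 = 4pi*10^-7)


m = 1.84 x 10^13 = 18400000000000 A.m^2
2m = 36800000000000 A.m^2
r^3 = 7795^3 = 473639984875
B = (4pi*10^-7) * 36800000000000 / (4*pi * 473639984875) * 1e9
= 46244243.860842 / 5951935587718.72 * 1e9
= 7769.6143 nT

7769.6143


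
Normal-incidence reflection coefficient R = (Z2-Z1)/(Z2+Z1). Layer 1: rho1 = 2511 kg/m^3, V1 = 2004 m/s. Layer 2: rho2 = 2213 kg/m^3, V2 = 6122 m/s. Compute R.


Z1 = 2511 * 2004 = 5032044
Z2 = 2213 * 6122 = 13547986
R = (13547986 - 5032044) / (13547986 + 5032044) = 8515942 / 18580030 = 0.4583

0.4583


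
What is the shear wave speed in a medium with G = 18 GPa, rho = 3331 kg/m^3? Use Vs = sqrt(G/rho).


Convert G to Pa: G = 18e9 Pa
Compute G/rho = 18e9 / 3331 = 5403782.6479
Vs = sqrt(5403782.6479) = 2324.6 m/s

2324.6


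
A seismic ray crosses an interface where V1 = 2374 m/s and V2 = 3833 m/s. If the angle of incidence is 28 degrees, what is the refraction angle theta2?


sin(theta1) = sin(28 deg) = 0.469472
sin(theta2) = V2/V1 * sin(theta1) = 3833/2374 * 0.469472 = 0.757997
theta2 = arcsin(0.757997) = 49.2879 degrees

49.2879


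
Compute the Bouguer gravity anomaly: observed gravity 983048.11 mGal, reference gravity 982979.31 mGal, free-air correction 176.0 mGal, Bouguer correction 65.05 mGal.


BA = g_obs - g_ref + FAC - BC
= 983048.11 - 982979.31 + 176.0 - 65.05
= 179.75 mGal

179.75


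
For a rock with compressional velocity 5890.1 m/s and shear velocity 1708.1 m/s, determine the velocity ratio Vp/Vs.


Vp/Vs = 5890.1 / 1708.1
= 3.4483

3.4483


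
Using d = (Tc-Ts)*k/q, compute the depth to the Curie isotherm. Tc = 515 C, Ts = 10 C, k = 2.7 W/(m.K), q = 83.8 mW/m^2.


T_Curie - T_surf = 515 - 10 = 505 C
Convert q to W/m^2: 83.8 mW/m^2 = 0.0838 W/m^2
d = 505 * 2.7 / 0.0838 = 16270.88 m

16270.88


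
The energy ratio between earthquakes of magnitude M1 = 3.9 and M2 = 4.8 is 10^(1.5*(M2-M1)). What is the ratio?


M2 - M1 = 4.8 - 3.9 = 0.9
1.5 * 0.9 = 1.35
ratio = 10^1.35 = 22.39

22.39
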